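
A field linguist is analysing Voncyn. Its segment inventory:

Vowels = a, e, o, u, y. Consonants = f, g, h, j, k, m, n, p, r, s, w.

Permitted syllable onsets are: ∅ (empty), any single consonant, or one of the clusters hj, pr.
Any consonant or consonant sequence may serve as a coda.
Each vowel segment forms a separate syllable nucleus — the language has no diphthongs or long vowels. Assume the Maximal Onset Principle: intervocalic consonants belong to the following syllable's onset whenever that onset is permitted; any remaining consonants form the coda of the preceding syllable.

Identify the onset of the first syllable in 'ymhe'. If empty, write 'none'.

Nuclei (vowels): y, e → 2 syllables.
Between /y/ (V1) and /e/ (V2): cluster /mh/ — the longest permitted-onset suffix is /h/; onset = /h/, preceding coda = /m/.
Putting it together: ym.he.
Syllable 1 is /ym/: onset ∅, nucleus /y/, coda /m/.

none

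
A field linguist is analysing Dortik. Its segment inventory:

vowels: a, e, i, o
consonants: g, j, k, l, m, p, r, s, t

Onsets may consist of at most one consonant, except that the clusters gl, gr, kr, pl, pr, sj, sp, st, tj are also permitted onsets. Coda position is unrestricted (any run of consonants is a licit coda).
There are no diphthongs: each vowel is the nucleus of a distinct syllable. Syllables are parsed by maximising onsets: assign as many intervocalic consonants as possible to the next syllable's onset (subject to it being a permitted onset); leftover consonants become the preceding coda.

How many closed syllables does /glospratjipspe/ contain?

Nuclei (vowels): o, a, i, e → 4 syllables.
V1 /o/ – V2 /a/: /spr/ splits as /s/ + /pr/ (/pr/ is the longest suffix that is a licit onset).
V2 /a/ – V3 /i/: cluster /tj/ — /tj/ is itself a permitted onset, so the whole cluster goes right; preceding coda = ∅.
V3 /i/ – V4 /e/: cluster /psp/ — the longest permitted-onset suffix is /sp/; onset = /sp/, preceding coda = /p/.
Putting it together: glos.pra.tjip.spe.
Classifying each syllable: /glos/ (closed), /pra/ (open), /tjip/ (closed), /spe/ (open).
Closed syllables: 2.

2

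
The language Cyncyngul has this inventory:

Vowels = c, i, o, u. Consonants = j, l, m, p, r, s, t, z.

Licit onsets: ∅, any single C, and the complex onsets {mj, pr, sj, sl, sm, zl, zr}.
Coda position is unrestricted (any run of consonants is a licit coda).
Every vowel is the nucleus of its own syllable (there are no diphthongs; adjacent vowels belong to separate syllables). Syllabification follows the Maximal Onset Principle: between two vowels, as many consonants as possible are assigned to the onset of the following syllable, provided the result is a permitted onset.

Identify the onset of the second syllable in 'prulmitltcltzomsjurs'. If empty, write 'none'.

Nuclei (vowels): u, i, c, o, u → 5 syllables.
V1 /u/ – V2 /i/: /lm/ — longest licit onset from the right is /m/, leaving /l/ as coda.
V2 /i/ – V3 /c/: /tlt/ splits as /tl/ + /t/ (/t/ is the longest suffix that is a licit onset).
V3 /c/ – V4 /o/: /ltz/ splits as /lt/ + /z/ (/z/ is the longest suffix that is a licit onset).
V4 /o/ – V5 /u/: cluster /msj/ — the longest permitted-onset suffix is /sj/; onset = /sj/, preceding coda = /m/.
So the parse is prul.mitl.tclt.zom.sjurs.
Syllable 2 is /mitl/: onset /m/, nucleus /i/, coda /tl/.

m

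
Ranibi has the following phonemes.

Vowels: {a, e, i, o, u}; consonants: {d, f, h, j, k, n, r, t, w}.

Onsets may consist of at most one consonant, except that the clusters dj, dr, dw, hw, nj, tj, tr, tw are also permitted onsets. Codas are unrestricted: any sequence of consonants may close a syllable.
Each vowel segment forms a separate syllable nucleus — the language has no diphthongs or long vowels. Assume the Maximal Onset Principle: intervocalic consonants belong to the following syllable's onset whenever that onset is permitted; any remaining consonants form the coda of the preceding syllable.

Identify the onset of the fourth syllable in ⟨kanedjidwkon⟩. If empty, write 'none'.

k

Nuclei (vowels): a, e, i, o → 4 syllables.
Between /a/ (V1) and /e/ (V2): just /n/ — single C goes to the following onset.
Between /e/ (V2) and /i/ (V3): cluster /dj/ — /dj/ is itself a permitted onset, so the whole cluster goes right; preceding coda = ∅.
Between /i/ (V3) and /o/ (V4): /dwk/ — longest licit onset from the right is /k/, leaving /dw/ as coda.
Putting it together: ka.ne.djidw.kon.
Syllable 4 is /kon/: onset /k/, nucleus /o/, coda /n/.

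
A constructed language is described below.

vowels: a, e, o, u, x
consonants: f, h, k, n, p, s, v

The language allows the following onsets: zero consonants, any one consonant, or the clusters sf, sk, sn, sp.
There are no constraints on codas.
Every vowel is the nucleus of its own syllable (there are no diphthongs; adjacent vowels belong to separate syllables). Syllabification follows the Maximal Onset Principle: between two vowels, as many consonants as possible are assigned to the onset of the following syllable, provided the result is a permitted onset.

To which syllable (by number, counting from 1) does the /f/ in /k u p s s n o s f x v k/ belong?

3

The vowels are u, o, x — 3 nuclei, so 3 syllables.
σ1/σ2 boundary: /pssn/; trying suffixes from longest down, /sn/ is the first permitted one, so coda /ps/ | onset /sn/.
σ2/σ3 boundary: /sf/ is a licit onset in full, so it all attaches to the next syllable.
Putting it together: kups.sno.sfxvk.
The /f/ is in the onset of syllable 3 (/sfxvk/).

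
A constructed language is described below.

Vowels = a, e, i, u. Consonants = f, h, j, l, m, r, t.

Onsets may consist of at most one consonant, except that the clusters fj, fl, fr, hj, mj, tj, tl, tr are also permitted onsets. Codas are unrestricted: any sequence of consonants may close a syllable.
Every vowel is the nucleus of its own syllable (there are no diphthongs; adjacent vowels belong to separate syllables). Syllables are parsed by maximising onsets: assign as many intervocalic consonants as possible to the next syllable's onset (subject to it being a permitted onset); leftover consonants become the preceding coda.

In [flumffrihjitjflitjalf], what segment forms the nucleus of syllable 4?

i

Vowels present: u, i, i, i, a; each is a nucleus, giving 5 syllables.
The fourth nucleus (vowel 4 from the left) is /i/.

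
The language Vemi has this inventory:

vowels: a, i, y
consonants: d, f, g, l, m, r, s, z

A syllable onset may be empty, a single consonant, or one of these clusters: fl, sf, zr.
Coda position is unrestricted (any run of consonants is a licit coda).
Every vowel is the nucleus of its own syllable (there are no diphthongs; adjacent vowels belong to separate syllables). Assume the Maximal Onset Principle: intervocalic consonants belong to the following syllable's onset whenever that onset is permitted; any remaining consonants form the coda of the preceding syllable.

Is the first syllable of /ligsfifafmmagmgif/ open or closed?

Nuclei (vowels): i, i, a, a, i → 5 syllables.
/i…i/ gap (V1→V2): /gsf/ splits as /g/ + /sf/ (/sf/ is the longest suffix that is a licit onset).
/i…a/ gap (V2→V3): /f/ → onset of the next syllable (single consonants are always licit onsets).
/a…a/ gap (V3→V4): /fmm/ splits as /fm/ + /m/ (/m/ is the longest suffix that is a licit onset).
/a…i/ gap (V4→V5): cluster /gmg/ — the longest permitted-onset suffix is /g/; onset = /g/, preceding coda = /gm/.
Syllabification: lig.sfi.fafm.magm.gif.
Syllable 1 is /lig/ with coda /g/, so it is closed.

closed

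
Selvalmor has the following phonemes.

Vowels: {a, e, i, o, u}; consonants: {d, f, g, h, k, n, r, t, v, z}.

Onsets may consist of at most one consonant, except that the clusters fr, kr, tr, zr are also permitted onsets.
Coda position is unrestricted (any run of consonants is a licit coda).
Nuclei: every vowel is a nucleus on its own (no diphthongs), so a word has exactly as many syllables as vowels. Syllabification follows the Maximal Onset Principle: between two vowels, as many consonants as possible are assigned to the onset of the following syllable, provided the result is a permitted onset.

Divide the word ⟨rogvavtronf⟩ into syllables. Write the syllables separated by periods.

rog.vav.tronf

The vowels are o, a, o — 3 nuclei, so 3 syllables.
σ1/σ2 boundary: /gv/ — longest licit onset from the right is /v/, leaving /g/ as coda.
σ2/σ3 boundary: /vtr/ splits as /v/ + /tr/ (/tr/ is the longest suffix that is a licit onset).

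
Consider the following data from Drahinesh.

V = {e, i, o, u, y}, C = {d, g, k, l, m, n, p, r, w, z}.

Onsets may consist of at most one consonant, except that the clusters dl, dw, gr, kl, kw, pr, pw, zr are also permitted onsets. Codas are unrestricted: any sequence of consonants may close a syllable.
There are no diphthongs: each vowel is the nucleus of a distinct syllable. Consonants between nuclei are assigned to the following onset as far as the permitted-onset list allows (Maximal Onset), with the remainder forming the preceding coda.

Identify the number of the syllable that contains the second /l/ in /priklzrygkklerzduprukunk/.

3

Nuclei (vowels): i, y, e, u, u, u → 6 syllables.
σ1/σ2 boundary: /klzr/ — longest licit onset from the right is /zr/, leaving /kl/ as coda.
σ2/σ3 boundary: cluster /gkkl/ — the longest permitted-onset suffix is /kl/; onset = /kl/, preceding coda = /gk/.
σ3/σ4 boundary: cluster /rzd/ — the longest permitted-onset suffix is /d/; onset = /d/, preceding coda = /rz/.
σ4/σ5 boundary: cluster /pr/ — /pr/ is itself a permitted onset, so the whole cluster goes right; preceding coda = ∅.
σ5/σ6 boundary: just /k/ — single C goes to the following onset.
Putting it together: prikl.zrygk.klerz.du.pru.kunk.
The second /l/ is in the onset of syllable 3 (/klerz/).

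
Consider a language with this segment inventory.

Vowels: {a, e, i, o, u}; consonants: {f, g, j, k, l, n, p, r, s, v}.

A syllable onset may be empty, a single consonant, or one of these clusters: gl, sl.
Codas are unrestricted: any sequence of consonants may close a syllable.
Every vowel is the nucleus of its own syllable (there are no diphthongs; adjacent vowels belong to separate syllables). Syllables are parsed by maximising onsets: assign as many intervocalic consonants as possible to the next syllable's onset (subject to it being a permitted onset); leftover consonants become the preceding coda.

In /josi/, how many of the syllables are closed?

The vowels are o, i — 2 nuclei, so 2 syllables.
/o…i/ gap (V1→V2): /s/ → onset of the next syllable (single consonants are always licit onsets).
So the parse is jo.si.
Classifying each syllable: /jo/ (open), /si/ (open).
Closed syllables: 0.

0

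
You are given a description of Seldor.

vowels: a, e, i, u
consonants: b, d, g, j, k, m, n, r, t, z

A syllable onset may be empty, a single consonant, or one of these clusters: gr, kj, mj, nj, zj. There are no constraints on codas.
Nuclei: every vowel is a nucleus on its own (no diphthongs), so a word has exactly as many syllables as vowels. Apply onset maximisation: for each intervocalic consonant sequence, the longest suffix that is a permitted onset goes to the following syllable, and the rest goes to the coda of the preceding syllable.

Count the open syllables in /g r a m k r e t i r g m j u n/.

Vowels present: a, e, i, u; each is a nucleus, giving 4 syllables.
Between /a/ (V1) and /e/ (V2): /mkr/; trying suffixes from longest down, /r/ is the first permitted one, so coda /mk/ | onset /r/.
Between /e/ (V2) and /i/ (V3): just /t/ — single C goes to the following onset.
Between /i/ (V3) and /u/ (V4): /rgmj/; trying suffixes from longest down, /mj/ is the first permitted one, so coda /rg/ | onset /mj/.
Syllabification: gramk.re.tirg.mjun.
Classifying each syllable: /gramk/ (closed), /re/ (open), /tirg/ (closed), /mjun/ (closed).
Open syllables: 1.

1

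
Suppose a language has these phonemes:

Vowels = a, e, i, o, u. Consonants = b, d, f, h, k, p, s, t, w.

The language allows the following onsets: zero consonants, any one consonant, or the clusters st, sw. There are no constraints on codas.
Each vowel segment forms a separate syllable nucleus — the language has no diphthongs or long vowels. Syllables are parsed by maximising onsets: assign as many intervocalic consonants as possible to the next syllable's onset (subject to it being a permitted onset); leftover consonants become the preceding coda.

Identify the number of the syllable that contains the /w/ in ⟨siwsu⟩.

1

Vowels present: i, u; each is a nucleus, giving 2 syllables.
V1 /i/ – V2 /u/: /ws/ splits as /w/ + /s/ (/s/ is the longest suffix that is a licit onset).
Syllabification: siw.su.
The /w/ is in the coda of syllable 1 (/siw/).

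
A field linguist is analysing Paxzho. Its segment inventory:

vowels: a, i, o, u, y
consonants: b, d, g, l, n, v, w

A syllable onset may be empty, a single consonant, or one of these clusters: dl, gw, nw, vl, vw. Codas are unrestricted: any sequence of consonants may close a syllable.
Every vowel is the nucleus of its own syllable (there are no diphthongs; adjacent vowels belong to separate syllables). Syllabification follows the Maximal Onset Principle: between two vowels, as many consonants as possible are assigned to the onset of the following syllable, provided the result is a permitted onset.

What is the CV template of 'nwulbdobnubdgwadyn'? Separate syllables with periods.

CCVCC.CVC.CVCC.CCV.CVC

Nuclei (vowels): u, o, u, a, y → 5 syllables.
V1 /u/ – V2 /o/: /lbd/ splits as /lb/ + /d/ (/d/ is the longest suffix that is a licit onset).
V2 /o/ – V3 /u/: /bn/ — longest licit onset from the right is /n/, leaving /b/ as coda.
V3 /u/ – V4 /a/: /bdgw/ splits as /bd/ + /gw/ (/gw/ is the longest suffix that is a licit onset).
V4 /a/ – V5 /y/: /d/ → onset of the next syllable (single consonants are always licit onsets).
So the parse is nwulb.dob.nubd.gwa.dyn.
Mapping each syllable to C/V: /nwulb/ → CCVCC, /dob/ → CVC, /nubd/ → CVCC, /gwa/ → CCV, /dyn/ → CVC.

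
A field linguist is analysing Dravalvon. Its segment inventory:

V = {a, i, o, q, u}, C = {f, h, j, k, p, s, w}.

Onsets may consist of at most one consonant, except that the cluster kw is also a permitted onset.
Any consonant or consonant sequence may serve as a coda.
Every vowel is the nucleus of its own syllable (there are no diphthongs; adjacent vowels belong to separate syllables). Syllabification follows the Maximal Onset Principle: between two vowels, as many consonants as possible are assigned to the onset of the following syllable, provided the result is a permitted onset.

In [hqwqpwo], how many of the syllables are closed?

1

Nuclei (vowels): q, q, o → 3 syllables.
V1 /q/ – V2 /q/: /w/ → onset of the next syllable (single consonants are always licit onsets).
V2 /q/ – V3 /o/: /pw/ splits as /p/ + /w/ (/w/ is the longest suffix that is a licit onset).
Result: hq.wqp.wo.
Classifying each syllable: /hq/ (open), /wqp/ (closed), /wo/ (open).
Closed syllables: 1.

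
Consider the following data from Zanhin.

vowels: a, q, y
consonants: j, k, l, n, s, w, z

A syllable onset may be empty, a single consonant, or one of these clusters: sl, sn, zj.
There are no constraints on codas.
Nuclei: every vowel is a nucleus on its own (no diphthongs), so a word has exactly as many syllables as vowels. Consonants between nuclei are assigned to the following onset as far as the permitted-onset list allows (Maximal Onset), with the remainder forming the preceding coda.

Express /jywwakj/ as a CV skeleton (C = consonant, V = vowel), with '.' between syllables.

CVC.CVCC

Vowels present: y, a; each is a nucleus, giving 2 syllables.
σ1/σ2 boundary: cluster /ww/ — the longest permitted-onset suffix is /w/; onset = /w/, preceding coda = /w/.
Putting it together: jyw.wakj.
Mapping each syllable to C/V: /jyw/ → CVC, /wakj/ → CVCC.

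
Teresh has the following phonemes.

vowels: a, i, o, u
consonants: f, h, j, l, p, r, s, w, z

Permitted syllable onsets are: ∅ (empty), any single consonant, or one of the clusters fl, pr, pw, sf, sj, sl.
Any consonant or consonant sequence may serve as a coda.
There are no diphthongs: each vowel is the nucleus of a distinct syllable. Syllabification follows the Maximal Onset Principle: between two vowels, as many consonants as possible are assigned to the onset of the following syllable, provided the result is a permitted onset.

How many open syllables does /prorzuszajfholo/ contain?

2

Nuclei (vowels): o, u, a, o, o → 5 syllables.
/o…u/ gap (V1→V2): cluster /rz/ — the longest permitted-onset suffix is /z/; onset = /z/, preceding coda = /r/.
/u…a/ gap (V2→V3): /sz/ — longest licit onset from the right is /z/, leaving /s/ as coda.
/a…o/ gap (V3→V4): cluster /jfh/ — the longest permitted-onset suffix is /h/; onset = /h/, preceding coda = /jf/.
/o…o/ gap (V4→V5): /l/ → onset of the next syllable (single consonants are always licit onsets).
So the parse is pror.zus.zajf.ho.lo.
Classifying each syllable: /pror/ (closed), /zus/ (closed), /zajf/ (closed), /ho/ (open), /lo/ (open).
Open syllables: 2.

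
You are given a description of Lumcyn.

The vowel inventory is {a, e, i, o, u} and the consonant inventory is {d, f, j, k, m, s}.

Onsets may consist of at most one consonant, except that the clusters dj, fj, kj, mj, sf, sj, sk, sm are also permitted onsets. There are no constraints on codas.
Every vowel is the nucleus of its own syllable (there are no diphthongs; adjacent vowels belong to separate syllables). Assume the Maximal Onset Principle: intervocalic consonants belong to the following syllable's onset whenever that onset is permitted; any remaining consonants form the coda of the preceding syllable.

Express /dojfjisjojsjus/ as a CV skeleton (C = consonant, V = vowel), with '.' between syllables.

The vowels are o, i, o, u — 4 nuclei, so 4 syllables.
σ1/σ2 boundary: /jfj/ — longest licit onset from the right is /fj/, leaving /j/ as coda.
σ2/σ3 boundary: /sj/ — entire cluster is a permitted onset → onset /sj/, coda ∅.
σ3/σ4 boundary: /jsj/ — longest licit onset from the right is /sj/, leaving /j/ as coda.
So the parse is doj.fji.sjoj.sjus.
Mapping each syllable to C/V: /doj/ → CVC, /fji/ → CCV, /sjoj/ → CCVC, /sjus/ → CCVC.

CVC.CCV.CCVC.CCVC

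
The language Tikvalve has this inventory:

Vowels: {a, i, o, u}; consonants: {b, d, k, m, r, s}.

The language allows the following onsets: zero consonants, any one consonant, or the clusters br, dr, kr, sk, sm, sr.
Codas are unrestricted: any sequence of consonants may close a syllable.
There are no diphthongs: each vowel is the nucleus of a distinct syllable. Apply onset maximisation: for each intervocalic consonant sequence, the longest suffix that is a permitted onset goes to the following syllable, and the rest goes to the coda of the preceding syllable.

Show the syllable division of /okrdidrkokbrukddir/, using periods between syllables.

Nuclei (vowels): o, i, o, u, i → 5 syllables.
/o…i/ gap (V1→V2): /krd/; trying suffixes from longest down, /d/ is the first permitted one, so coda /kr/ | onset /d/.
/i…o/ gap (V2→V3): /drk/; trying suffixes from longest down, /k/ is the first permitted one, so coda /dr/ | onset /k/.
/o…u/ gap (V3→V4): /kbr/; trying suffixes from longest down, /br/ is the first permitted one, so coda /k/ | onset /br/.
/u…i/ gap (V4→V5): /kdd/ splits as /kd/ + /d/ (/d/ is the longest suffix that is a licit onset).

okr.didr.kok.brukd.dir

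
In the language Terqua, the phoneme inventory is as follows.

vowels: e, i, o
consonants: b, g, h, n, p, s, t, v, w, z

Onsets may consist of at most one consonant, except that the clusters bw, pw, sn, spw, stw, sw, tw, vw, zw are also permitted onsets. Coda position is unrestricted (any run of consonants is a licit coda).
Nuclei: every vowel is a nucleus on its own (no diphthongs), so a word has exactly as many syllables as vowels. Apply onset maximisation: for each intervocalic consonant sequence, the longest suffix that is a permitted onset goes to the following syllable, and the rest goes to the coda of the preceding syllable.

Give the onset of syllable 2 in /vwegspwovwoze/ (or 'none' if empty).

The vowels are e, o, o, e — 4 nuclei, so 4 syllables.
Between /e/ (V1) and /o/ (V2): /gspw/ splits as /g/ + /spw/ (/spw/ is the longest suffix that is a licit onset).
Between /o/ (V2) and /o/ (V3): cluster /vw/ — /vw/ is itself a permitted onset, so the whole cluster goes right; preceding coda = ∅.
Between /o/ (V3) and /e/ (V4): /z/ is a single consonant, so it becomes the next onset.
Putting it together: vweg.spwo.vwo.ze.
Syllable 2 is /spwo/: onset /spw/, nucleus /o/, coda ∅.

spw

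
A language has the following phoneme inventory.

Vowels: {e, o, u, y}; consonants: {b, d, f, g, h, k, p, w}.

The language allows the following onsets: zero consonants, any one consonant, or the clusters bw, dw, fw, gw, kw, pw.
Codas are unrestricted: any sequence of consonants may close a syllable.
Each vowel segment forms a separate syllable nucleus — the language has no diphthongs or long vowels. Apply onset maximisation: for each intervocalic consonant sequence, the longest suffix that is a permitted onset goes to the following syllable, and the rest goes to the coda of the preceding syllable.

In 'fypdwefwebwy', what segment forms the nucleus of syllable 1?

The vowels are y, e, e, y — 4 nuclei, so 4 syllables.
The first nucleus (vowel 1 from the left) is /y/.

y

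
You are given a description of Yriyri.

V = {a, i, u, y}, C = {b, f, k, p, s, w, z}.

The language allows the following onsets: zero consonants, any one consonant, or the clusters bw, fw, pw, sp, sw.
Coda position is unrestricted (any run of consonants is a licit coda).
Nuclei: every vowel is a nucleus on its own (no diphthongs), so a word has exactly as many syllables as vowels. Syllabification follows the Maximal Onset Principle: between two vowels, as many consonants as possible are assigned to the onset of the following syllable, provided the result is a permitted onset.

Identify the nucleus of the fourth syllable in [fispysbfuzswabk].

a

Vowels present: i, y, u, a; each is a nucleus, giving 4 syllables.
The fourth nucleus (vowel 4 from the left) is /a/.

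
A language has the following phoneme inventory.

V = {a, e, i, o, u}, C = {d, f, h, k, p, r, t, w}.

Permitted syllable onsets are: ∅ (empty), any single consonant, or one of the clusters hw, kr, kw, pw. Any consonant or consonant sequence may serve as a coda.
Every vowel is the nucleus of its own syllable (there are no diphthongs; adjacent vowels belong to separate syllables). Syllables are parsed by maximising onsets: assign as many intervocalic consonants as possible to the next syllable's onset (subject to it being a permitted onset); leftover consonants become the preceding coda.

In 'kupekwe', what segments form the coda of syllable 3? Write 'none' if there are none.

none

The vowels are u, e, e — 3 nuclei, so 3 syllables.
/u…e/ gap (V1→V2): just /p/ — single C goes to the following onset.
/e…e/ gap (V2→V3): /kw/ is a licit onset in full, so it all attaches to the next syllable.
Syllabification: ku.pe.kwe.
Syllable 3 is /kwe/: onset /kw/, nucleus /e/, coda ∅.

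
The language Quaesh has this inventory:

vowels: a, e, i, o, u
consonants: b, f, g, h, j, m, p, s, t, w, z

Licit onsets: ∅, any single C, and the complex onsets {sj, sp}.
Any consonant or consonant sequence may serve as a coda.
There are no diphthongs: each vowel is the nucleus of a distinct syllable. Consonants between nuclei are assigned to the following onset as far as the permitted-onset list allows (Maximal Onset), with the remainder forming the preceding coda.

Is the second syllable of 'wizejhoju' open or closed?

closed

The vowels are i, e, o, u — 4 nuclei, so 4 syllables.
Between /i/ (V1) and /e/ (V2): /z/ is a single consonant, so it becomes the next onset.
Between /e/ (V2) and /o/ (V3): /jh/ — longest licit onset from the right is /h/, leaving /j/ as coda.
Between /o/ (V3) and /u/ (V4): just /j/ — single C goes to the following onset.
Putting it together: wi.zej.ho.ju.
Syllable 2 is /zej/ with coda /j/, so it is closed.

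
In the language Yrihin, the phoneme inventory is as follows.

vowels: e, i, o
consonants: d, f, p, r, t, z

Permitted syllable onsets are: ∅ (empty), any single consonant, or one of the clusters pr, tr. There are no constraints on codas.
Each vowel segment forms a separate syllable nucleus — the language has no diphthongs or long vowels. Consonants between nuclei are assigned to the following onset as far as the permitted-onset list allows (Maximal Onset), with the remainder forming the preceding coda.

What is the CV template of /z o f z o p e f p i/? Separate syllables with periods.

The vowels are o, o, e, i — 4 nuclei, so 4 syllables.
/o…o/ gap (V1→V2): cluster /fz/ — the longest permitted-onset suffix is /z/; onset = /z/, preceding coda = /f/.
/o…e/ gap (V2→V3): /p/ is a single consonant, so it becomes the next onset.
/e…i/ gap (V3→V4): /fp/ — longest licit onset from the right is /p/, leaving /f/ as coda.
Putting it together: zof.zo.pef.pi.
Mapping each syllable to C/V: /zof/ → CVC, /zo/ → CV, /pef/ → CVC, /pi/ → CV.

CVC.CV.CVC.CV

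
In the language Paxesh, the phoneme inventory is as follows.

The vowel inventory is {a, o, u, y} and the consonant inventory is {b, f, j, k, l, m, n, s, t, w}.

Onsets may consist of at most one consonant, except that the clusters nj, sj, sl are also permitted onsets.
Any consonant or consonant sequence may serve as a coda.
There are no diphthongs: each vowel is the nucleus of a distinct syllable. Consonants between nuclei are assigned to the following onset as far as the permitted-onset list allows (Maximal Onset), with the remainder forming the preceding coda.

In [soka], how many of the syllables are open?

Vowels present: o, a; each is a nucleus, giving 2 syllables.
σ1/σ2 boundary: /k/ is a single consonant, so it becomes the next onset.
Result: so.ka.
Classifying each syllable: /so/ (open), /ka/ (open).
Open syllables: 2.

2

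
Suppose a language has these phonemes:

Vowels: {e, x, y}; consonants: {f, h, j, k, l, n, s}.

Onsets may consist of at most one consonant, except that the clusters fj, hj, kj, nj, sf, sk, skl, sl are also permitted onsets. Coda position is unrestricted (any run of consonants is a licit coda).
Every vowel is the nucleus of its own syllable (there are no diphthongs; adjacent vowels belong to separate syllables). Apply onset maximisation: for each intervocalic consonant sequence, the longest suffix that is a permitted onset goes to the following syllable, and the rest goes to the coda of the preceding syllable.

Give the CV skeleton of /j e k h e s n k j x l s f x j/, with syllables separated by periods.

Vowels present: e, e, x, x; each is a nucleus, giving 4 syllables.
V1 /e/ – V2 /e/: cluster /kh/ — the longest permitted-onset suffix is /h/; onset = /h/, preceding coda = /k/.
V2 /e/ – V3 /x/: /snkj/ splits as /sn/ + /kj/ (/kj/ is the longest suffix that is a licit onset).
V3 /x/ – V4 /x/: /lsf/; trying suffixes from longest down, /sf/ is the first permitted one, so coda /l/ | onset /sf/.
Result: jek.hesn.kjxl.sfxj.
Mapping each syllable to C/V: /jek/ → CVC, /hesn/ → CVCC, /kjxl/ → CCVC, /sfxj/ → CCVC.

CVC.CVCC.CCVC.CCVC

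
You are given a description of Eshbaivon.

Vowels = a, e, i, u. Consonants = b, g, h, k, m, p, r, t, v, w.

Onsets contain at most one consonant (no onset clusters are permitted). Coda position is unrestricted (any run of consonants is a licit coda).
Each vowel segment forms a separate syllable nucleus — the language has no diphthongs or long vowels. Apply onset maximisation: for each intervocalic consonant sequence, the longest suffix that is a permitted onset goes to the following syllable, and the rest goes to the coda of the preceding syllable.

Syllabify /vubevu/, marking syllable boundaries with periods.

The vowels are u, e, u — 3 nuclei, so 3 syllables.
V1 /u/ – V2 /e/: just /b/ — single C goes to the following onset.
V2 /e/ – V3 /u/: just /v/ — single C goes to the following onset.

vu.be.vu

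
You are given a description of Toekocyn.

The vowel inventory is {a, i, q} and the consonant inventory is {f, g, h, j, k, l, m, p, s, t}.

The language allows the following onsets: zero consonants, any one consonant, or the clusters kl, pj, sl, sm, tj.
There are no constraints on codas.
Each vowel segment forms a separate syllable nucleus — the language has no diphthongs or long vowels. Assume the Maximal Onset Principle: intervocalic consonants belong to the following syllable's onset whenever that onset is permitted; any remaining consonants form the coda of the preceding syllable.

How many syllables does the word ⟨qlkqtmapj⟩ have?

Vowels present: q, q, a; each is a nucleus, giving 3 syllables.

3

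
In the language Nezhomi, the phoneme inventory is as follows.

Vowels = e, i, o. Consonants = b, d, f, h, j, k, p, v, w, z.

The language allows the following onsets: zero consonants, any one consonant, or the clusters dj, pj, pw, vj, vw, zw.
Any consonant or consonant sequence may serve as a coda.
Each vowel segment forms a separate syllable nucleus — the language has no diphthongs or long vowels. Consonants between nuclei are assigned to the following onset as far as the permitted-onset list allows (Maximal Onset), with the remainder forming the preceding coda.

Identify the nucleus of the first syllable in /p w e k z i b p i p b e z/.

Nuclei (vowels): e, i, i, e → 4 syllables.
The first nucleus (vowel 1 from the left) is /e/.

e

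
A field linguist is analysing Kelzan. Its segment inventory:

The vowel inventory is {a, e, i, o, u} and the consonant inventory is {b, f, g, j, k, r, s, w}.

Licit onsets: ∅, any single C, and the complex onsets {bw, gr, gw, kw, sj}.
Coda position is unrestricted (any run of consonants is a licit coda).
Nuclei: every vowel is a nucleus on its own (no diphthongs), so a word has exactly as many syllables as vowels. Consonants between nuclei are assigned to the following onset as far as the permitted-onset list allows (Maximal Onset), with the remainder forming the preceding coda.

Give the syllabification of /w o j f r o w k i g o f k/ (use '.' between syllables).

wojf.row.ki.gofk

The vowels are o, o, i, o — 4 nuclei, so 4 syllables.
V1 /o/ – V2 /o/: /jfr/ splits as /jf/ + /r/ (/r/ is the longest suffix that is a licit onset).
V2 /o/ – V3 /i/: /wk/ splits as /w/ + /k/ (/k/ is the longest suffix that is a licit onset).
V3 /i/ – V4 /o/: just /g/ — single C goes to the following onset.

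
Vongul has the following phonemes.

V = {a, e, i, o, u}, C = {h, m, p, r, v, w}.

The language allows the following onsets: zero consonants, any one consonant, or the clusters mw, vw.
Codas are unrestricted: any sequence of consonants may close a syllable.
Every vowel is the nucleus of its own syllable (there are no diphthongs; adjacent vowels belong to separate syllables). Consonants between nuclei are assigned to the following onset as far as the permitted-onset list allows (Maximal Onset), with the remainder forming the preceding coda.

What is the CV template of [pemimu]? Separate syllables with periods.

CV.CV.CV

The vowels are e, i, u — 3 nuclei, so 3 syllables.
σ1/σ2 boundary: just /m/ — single C goes to the following onset.
σ2/σ3 boundary: /m/ is a single consonant, so it becomes the next onset.
Putting it together: pe.mi.mu.
Mapping each syllable to C/V: /pe/ → CV, /mi/ → CV, /mu/ → CV.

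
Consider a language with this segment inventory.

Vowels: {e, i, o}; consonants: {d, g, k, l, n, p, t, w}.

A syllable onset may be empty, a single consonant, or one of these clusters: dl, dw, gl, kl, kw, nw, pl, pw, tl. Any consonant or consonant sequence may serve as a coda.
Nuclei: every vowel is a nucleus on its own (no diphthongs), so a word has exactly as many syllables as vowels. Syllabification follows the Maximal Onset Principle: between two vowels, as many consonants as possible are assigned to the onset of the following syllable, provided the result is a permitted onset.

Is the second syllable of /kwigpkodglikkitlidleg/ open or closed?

Nuclei (vowels): i, o, i, i, i, e → 6 syllables.
σ1/σ2 boundary: /gpk/ splits as /gp/ + /k/ (/k/ is the longest suffix that is a licit onset).
σ2/σ3 boundary: /dgl/ splits as /d/ + /gl/ (/gl/ is the longest suffix that is a licit onset).
σ3/σ4 boundary: cluster /kk/ — the longest permitted-onset suffix is /k/; onset = /k/, preceding coda = /k/.
σ4/σ5 boundary: /tl/ — entire cluster is a permitted onset → onset /tl/, coda ∅.
σ5/σ6 boundary: cluster /dl/ — /dl/ is itself a permitted onset, so the whole cluster goes right; preceding coda = ∅.
Syllabification: kwigp.kod.glik.ki.tli.dleg.
Syllable 2 is /kod/ with coda /d/, so it is closed.

closed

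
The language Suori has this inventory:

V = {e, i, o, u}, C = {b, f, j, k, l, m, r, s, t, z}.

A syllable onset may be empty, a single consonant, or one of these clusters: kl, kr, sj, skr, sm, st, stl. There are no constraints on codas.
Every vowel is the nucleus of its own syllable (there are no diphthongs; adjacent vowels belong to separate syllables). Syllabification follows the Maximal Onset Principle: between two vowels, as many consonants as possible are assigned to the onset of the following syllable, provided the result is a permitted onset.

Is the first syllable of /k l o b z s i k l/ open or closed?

closed

The vowels are o, i — 2 nuclei, so 2 syllables.
σ1/σ2 boundary: /bzs/ splits as /bz/ + /s/ (/s/ is the longest suffix that is a licit onset).
Syllabification: klobz.sikl.
Syllable 1 is /klobz/ with coda /bz/, so it is closed.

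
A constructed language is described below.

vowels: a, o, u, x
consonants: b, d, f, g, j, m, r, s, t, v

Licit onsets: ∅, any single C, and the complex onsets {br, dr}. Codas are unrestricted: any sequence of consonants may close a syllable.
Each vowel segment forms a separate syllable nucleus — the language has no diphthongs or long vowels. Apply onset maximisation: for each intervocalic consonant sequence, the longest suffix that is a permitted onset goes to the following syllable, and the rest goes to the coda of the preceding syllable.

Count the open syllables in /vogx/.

2

Vowels present: o, x; each is a nucleus, giving 2 syllables.
V1 /o/ – V2 /x/: just /g/ — single C goes to the following onset.
Result: vo.gx.
Classifying each syllable: /vo/ (open), /gx/ (open).
Open syllables: 2.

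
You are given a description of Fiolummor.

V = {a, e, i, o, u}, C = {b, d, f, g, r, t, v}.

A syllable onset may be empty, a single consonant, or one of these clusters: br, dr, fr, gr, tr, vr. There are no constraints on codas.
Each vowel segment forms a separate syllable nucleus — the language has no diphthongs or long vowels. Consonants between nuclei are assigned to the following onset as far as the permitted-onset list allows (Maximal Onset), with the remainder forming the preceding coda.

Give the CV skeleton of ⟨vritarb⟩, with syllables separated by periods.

Vowels present: i, a; each is a nucleus, giving 2 syllables.
/i…a/ gap (V1→V2): /t/ is a single consonant, so it becomes the next onset.
Putting it together: vri.tarb.
Mapping each syllable to C/V: /vri/ → CCV, /tarb/ → CVCC.

CCV.CVCC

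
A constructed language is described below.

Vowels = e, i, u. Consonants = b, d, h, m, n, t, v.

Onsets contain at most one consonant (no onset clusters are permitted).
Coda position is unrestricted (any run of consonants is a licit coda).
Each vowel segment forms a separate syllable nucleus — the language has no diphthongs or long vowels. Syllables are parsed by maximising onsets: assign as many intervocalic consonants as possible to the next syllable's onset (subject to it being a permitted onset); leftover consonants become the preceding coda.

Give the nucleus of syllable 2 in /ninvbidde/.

Vowels present: i, i, e; each is a nucleus, giving 3 syllables.
The second nucleus (vowel 2 from the left) is /i/.

i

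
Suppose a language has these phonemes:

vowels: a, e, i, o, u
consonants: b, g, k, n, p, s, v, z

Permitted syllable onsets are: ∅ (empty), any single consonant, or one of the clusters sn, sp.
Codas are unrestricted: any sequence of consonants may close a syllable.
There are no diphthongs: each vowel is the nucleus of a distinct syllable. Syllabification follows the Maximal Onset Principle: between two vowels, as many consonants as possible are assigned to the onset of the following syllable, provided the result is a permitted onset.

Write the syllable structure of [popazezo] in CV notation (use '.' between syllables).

Nuclei (vowels): o, a, e, o → 4 syllables.
V1 /o/ – V2 /a/: /p/ is a single consonant, so it becomes the next onset.
V2 /a/ – V3 /e/: /z/ → onset of the next syllable (single consonants are always licit onsets).
V3 /e/ – V4 /o/: /z/ is a single consonant, so it becomes the next onset.
Putting it together: po.pa.ze.zo.
Mapping each syllable to C/V: /po/ → CV, /pa/ → CV, /ze/ → CV, /zo/ → CV.

CV.CV.CV.CV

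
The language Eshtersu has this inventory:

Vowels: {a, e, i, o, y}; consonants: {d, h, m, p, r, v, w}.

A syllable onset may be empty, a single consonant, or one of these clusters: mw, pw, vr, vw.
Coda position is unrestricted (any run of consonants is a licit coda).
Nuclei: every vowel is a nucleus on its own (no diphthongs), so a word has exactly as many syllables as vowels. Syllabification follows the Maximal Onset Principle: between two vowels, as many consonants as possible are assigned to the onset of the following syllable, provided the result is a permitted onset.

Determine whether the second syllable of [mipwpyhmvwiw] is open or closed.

closed

Nuclei (vowels): i, y, i → 3 syllables.
/i…y/ gap (V1→V2): /pwp/; trying suffixes from longest down, /p/ is the first permitted one, so coda /pw/ | onset /p/.
/y…i/ gap (V2→V3): /hmvw/; trying suffixes from longest down, /vw/ is the first permitted one, so coda /hm/ | onset /vw/.
Putting it together: mipw.pyhm.vwiw.
Syllable 2 is /pyhm/ with coda /hm/, so it is closed.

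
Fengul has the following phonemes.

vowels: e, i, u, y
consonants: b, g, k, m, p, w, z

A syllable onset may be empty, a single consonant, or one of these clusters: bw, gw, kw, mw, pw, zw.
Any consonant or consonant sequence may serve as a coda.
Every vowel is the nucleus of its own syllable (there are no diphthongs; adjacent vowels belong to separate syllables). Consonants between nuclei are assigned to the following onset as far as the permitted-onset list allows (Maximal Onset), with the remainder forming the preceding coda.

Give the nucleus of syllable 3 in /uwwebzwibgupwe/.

i

Nuclei (vowels): u, e, i, u, e → 5 syllables.
The third nucleus (vowel 3 from the left) is /i/.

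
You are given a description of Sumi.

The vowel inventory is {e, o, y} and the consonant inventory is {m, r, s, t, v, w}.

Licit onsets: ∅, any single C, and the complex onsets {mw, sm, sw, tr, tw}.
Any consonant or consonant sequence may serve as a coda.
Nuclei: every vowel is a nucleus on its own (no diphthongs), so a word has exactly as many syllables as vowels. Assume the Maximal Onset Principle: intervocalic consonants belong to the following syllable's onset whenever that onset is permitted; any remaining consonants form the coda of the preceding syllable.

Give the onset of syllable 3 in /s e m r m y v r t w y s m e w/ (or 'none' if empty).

tw

Nuclei (vowels): e, y, y, e → 4 syllables.
σ1/σ2 boundary: /mrm/ — longest licit onset from the right is /m/, leaving /mr/ as coda.
σ2/σ3 boundary: /vrtw/; trying suffixes from longest down, /tw/ is the first permitted one, so coda /vr/ | onset /tw/.
σ3/σ4 boundary: cluster /sm/ — /sm/ is itself a permitted onset, so the whole cluster goes right; preceding coda = ∅.
Result: semr.myvr.twy.smew.
Syllable 3 is /twy/: onset /tw/, nucleus /y/, coda ∅.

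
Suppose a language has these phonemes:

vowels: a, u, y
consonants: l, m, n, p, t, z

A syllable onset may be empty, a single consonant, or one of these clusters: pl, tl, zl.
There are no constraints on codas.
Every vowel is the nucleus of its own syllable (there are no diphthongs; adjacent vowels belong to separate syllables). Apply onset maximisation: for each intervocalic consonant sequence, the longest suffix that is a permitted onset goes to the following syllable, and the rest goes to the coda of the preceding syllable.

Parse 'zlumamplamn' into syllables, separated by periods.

Nuclei (vowels): u, a, a → 3 syllables.
σ1/σ2 boundary: /m/ → onset of the next syllable (single consonants are always licit onsets).
σ2/σ3 boundary: /mpl/ splits as /m/ + /pl/ (/pl/ is the longest suffix that is a licit onset).

zlu.mam.plamn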